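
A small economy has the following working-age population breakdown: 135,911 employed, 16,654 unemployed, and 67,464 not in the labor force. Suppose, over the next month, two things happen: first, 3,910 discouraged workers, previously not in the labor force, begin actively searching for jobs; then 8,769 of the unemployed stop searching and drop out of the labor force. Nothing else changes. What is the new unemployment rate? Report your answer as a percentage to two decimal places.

New unemployment rate ≈ 7.99%.

Initially, labor force = 135,911 + 16,654 = 152,565, so u = 16,654/152,565 = 10.92%.
After the first change, unemployed and labor force both rise by 3,910 → E = 135,911, U = 20,564, labor force = 156,475.
After the second change, unemployed and labor force both fall by 8,769 → E = 135,911, U = 11,795, labor force = 147,706.
New unemployment rate = 11,795 / 147,706 = 7.99%.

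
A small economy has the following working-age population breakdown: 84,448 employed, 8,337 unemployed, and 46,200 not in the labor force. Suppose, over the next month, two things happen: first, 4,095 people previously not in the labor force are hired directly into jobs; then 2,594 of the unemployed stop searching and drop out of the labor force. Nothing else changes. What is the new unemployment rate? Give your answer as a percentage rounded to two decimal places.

Initially, labor force = 84,448 + 8,337 = 92,785, so u = 8,337/92,785 = 8.99%.
After the first change, employed and labor force both rise by 4,095; unemployed unchanged → E = 88,543, U = 8,337, labor force = 96,880.
After the second change, unemployed and labor force both fall by 2,594 → E = 88,543, U = 5,743, labor force = 94,286.
New unemployment rate = 5,743 / 94,286 = 6.09%.

New unemployment rate ≈ 6.09%.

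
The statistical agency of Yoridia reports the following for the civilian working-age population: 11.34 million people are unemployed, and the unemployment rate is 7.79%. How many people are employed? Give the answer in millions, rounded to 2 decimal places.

About 134.23 million are employed.

Labor force = U / u = 11.34 / 0.0779 ≈ 145.57 million.
Employed = labor force − unemployed = 145.57 − 11.34 = 134.23 million.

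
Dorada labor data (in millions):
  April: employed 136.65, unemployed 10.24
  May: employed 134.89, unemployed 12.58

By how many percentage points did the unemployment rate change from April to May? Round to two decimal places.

April: labor force = 136.65 + 10.24 = 146.89; u = 10.24/146.89 = 6.97%.
May: labor force = 134.89 + 12.58 = 147.47; u = 12.58/147.47 = 8.53%.
Change = 8.53% − 6.97% = +1.56 pp.

The unemployment rate changed by +1.56 percentage points.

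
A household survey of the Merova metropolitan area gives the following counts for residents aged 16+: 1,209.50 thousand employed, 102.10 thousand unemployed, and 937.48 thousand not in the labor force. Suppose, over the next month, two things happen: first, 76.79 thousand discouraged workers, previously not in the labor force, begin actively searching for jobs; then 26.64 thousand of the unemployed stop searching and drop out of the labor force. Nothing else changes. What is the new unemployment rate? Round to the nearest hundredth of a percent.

New unemployment rate ≈ 11.18%.

Initially, labor force = 1,209.50 + 102.10 = 1,311.60 thousand, so u = 102.10/1,311.60 = 7.78%.
After the first change, unemployed and labor force both rise by 76.79 → E = 1,209.50, U = 178.89, labor force = 1,388.39 thousand.
After the second change, unemployed and labor force both fall by 26.64 → E = 1,209.50, U = 152.25, labor force = 1,361.75 thousand.
New unemployment rate = 152.25 / 1,361.75 = 11.18%.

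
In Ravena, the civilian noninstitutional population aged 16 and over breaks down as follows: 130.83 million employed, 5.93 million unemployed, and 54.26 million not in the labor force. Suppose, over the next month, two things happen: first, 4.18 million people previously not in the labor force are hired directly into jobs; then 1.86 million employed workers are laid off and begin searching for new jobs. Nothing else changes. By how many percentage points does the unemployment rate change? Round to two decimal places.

The unemployment rate changes by +1.19 percentage points.

Initially, labor force = 130.83 + 5.93 = 136.76 million, so u = 5.93/136.76 = 4.34%.
After the first change, employed and labor force both rise by 4.18; unemployed unchanged → E = 135.01, U = 5.93, labor force = 140.94 million.
After the second change, employed falls and unemployed rises by 1.86; labor force unchanged → E = 133.15, U = 7.79, labor force = 140.94 million.
New unemployment rate = 7.79 / 140.94 = 5.53%.
Change = 5.53% − 4.34% = +1.19 percentage points.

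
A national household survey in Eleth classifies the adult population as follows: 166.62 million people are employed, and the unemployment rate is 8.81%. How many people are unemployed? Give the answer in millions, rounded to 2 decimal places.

About 16.10 million are unemployed.

Let U be the number unemployed. The labor force is E + U, and U/(E+U) = 0.0881.
So U = 0.0881 × 166.62 / (1 − 0.0881) = 14.6792 / 0.9119 ≈ 16.10 million.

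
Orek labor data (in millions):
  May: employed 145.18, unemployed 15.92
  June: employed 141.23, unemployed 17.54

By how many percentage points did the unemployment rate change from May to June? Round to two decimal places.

The unemployment rate changed by +1.17 percentage points.

May: labor force = 145.18 + 15.92 = 161.10; u = 15.92/161.10 = 9.88%.
June: labor force = 141.23 + 17.54 = 158.77; u = 17.54/158.77 = 11.05%.
Change = 11.05% − 9.88% = +1.17 pp.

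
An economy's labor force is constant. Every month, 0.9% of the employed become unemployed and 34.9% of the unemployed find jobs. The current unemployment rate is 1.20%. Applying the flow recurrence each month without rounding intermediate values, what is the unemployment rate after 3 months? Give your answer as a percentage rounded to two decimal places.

Unemployment rate after three months ≈ 2.17%.

With a fixed labor force, u_{t+1} = u_t + s·(1−u_t) − f·u_t = u_t·(1−s−f) + s.
Here 1−s−f = 0.642 and s = 0.009.
u_1 = 0.012000 × 0.642 + 0.009 = 0.016704.
u_2 = 0.016704 × 0.642 + 0.009 = 0.019724.
u_3 = 0.019724 × 0.642 + 0.009 = 0.021663.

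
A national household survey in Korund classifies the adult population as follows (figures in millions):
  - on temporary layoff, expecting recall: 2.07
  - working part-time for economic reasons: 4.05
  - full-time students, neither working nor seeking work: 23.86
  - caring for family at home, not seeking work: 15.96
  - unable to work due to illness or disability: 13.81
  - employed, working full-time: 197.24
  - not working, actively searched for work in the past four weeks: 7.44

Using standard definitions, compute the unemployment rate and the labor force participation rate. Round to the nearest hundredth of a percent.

Unemployment rate ≈ 4.51%; labor force participation rate ≈ 79.72%.

Employed = 4.05 + 197.24 = 201.29 million (anyone who worked, including part-time for economic reasons, counts as employed).
Unemployed = 2.07 + 7.44 = 9.51 million (jobless and actively searching, or on temporary layoff).
Labor force = 201.29 + 9.51 = 210.80 million.
Not in labor force = 23.86 + 15.96 + 13.81 = 53.63 million (those not working and not actively searching are outside the labor force).
Civilian working-age population = 210.80 + 53.63 = 264.43 million.
Unemployment rate = 9.51 / 210.80 = 4.51%.
Labor force participation rate = 210.80 / 264.43 = 79.72%.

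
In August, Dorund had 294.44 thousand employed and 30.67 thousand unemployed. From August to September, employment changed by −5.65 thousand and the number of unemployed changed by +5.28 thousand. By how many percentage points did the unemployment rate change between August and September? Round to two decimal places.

August: labor force = 294.44 + 30.67 = 325.11; u = 30.67/325.11 = 9.43%.
September: labor force = 288.79 + 35.95 = 324.74; u = 35.95/324.74 = 11.07%.
Change = 11.07% − 9.43% = +1.64 pp.

The unemployment rate changed by +1.64 percentage points.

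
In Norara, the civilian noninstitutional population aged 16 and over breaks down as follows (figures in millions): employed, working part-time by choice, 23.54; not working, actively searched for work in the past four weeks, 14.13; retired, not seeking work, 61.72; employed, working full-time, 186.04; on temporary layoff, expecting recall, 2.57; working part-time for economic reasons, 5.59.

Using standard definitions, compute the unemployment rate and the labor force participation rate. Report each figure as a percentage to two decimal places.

Unemployment rate ≈ 7.20%; labor force participation rate ≈ 78.98%.

Employed = 23.54 + 186.04 + 5.59 = 215.17 million (anyone who worked, including part-time for economic reasons, counts as employed).
Unemployed = 14.13 + 2.57 = 16.70 million (jobless and actively searching, or on temporary layoff).
Labor force = 215.17 + 16.70 = 231.87 million.
Not in labor force = 61.72 million (those not working and not actively searching are outside the labor force).
Civilian working-age population = 231.87 + 61.72 = 293.59 million.
Unemployment rate = 16.70 / 231.87 = 7.20%.
Labor force participation rate = 231.87 / 293.59 = 78.98%.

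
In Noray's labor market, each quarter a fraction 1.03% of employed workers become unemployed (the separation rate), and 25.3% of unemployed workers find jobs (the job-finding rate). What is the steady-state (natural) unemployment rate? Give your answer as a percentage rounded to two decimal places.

Steady-state unemployment rate ≈ 3.91%.

At steady state the flows balance: s·E = f·U, so U/(E+U) = s/(s+f).
u* = 1.03 / (1.03 + 25.3) = 1.03 / 26.33 = 3.91%.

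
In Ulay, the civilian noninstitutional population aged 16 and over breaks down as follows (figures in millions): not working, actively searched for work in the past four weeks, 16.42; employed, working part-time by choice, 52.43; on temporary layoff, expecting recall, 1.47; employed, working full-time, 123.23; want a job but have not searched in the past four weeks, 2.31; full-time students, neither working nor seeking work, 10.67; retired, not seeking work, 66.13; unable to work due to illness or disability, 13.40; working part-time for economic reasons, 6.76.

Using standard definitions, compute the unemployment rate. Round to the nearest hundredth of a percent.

Unemployment rate ≈ 8.93%.

Employed = 52.43 + 123.23 + 6.76 = 182.42 million (anyone who worked, including part-time for economic reasons, counts as employed).
Unemployed = 16.42 + 1.47 = 17.89 million (jobless and actively searching, or on temporary layoff).
Labor force = 182.42 + 17.89 = 200.31 million.
Unemployment rate = 17.89 / 200.31 = 8.93%.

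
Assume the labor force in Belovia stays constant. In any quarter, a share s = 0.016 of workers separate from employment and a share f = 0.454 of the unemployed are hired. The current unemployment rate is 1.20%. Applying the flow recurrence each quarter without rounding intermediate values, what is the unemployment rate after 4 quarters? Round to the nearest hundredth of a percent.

With a fixed labor force, u_{t+1} = u_t + s·(1−u_t) − f·u_t = u_t·(1−s−f) + s.
Here 1−s−f = 0.530 and s = 0.016.
u_1 = 0.012000 × 0.530 + 0.016 = 0.022360.
u_2 = 0.022360 × 0.530 + 0.016 = 0.027851.
u_3 = 0.027851 × 0.530 + 0.016 = 0.030761.
u_4 = 0.030761 × 0.530 + 0.016 = 0.032303.

Unemployment rate after four quarters ≈ 3.23%.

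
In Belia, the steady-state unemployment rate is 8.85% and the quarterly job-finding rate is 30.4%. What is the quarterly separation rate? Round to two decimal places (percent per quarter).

From u* = s/(s+f): s = u·f/(1−u).
s = 0.0885 × 30.4 / (1 − 0.0885) = 2.6904 / 0.9115 ≈ 2.95% per quarter.

Separation rate ≈ 2.95% per quarter.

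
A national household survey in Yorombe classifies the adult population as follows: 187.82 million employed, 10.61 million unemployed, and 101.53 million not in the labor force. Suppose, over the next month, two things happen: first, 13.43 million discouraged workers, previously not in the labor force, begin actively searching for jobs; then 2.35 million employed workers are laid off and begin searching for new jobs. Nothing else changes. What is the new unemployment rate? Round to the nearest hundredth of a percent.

Initially, labor force = 187.82 + 10.61 = 198.43 million, so u = 10.61/198.43 = 5.35%.
After the first change, unemployed and labor force both rise by 13.43 → E = 187.82, U = 24.04, labor force = 211.86 million.
After the second change, employed falls and unemployed rises by 2.35; labor force unchanged → E = 185.47, U = 26.39, labor force = 211.86 million.
New unemployment rate = 26.39 / 211.86 = 12.46%.

New unemployment rate ≈ 12.46%.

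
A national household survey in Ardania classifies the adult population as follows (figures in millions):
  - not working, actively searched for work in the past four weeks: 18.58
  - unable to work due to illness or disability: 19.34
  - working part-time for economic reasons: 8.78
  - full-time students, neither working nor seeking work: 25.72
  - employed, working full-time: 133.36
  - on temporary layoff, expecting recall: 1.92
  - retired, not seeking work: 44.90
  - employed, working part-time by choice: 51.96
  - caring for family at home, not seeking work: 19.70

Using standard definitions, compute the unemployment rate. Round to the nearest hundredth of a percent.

Unemployment rate ≈ 9.55%.

Employed = 8.78 + 133.36 + 51.96 = 194.10 million (anyone who worked, including part-time for economic reasons, counts as employed).
Unemployed = 18.58 + 1.92 = 20.50 million (jobless and actively searching, or on temporary layoff).
Labor force = 194.10 + 20.50 = 214.60 million.
Unemployment rate = 20.50 / 214.60 = 9.55%.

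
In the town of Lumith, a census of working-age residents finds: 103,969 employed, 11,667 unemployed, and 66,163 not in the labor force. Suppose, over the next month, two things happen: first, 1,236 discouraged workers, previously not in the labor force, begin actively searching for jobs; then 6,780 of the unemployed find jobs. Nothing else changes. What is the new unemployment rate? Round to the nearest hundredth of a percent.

Initially, labor force = 103,969 + 11,667 = 115,636, so u = 11,667/115,636 = 10.09%.
After the first change, unemployed and labor force both rise by 1,236 → E = 103,969, U = 12,903, labor force = 116,872.
After the second change, unemployed falls and employed rises by 6,780; labor force unchanged → E = 110,749, U = 6,123, labor force = 116,872.
New unemployment rate = 6,123 / 116,872 = 5.24%.

New unemployment rate ≈ 5.24%.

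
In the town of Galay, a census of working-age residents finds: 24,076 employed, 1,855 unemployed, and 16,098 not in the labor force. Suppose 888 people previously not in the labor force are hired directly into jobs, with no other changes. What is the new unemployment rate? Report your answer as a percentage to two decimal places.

Initially, labor force = 24,076 + 1,855 = 25,931, so u = 1,855/25,931 = 7.15%.
After the change, employed and labor force both rise by 888; unemployed unchanged → E = 24,964, U = 1,855, labor force = 26,819.
New unemployment rate = 1,855 / 26,819 = 6.92%.

New unemployment rate ≈ 6.92%.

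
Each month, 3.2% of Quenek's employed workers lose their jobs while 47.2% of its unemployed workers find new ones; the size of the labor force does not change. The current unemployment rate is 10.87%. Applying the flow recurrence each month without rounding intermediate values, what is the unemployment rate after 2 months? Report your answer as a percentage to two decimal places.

Unemployment rate after two months ≈ 7.46%.

With a fixed labor force, u_{t+1} = u_t + s·(1−u_t) − f·u_t = u_t·(1−s−f) + s.
Here 1−s−f = 0.496 and s = 0.032.
u_1 = 0.108700 × 0.496 + 0.032 = 0.085915.
u_2 = 0.085915 × 0.496 + 0.032 = 0.074614.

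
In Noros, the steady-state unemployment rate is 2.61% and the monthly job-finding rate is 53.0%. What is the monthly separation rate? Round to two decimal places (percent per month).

From u* = s/(s+f): s = u·f/(1−u).
s = 0.0261 × 53.0 / (1 − 0.0261) = 1.3833 / 0.9739 ≈ 1.42% per month.

Separation rate ≈ 1.42% per month.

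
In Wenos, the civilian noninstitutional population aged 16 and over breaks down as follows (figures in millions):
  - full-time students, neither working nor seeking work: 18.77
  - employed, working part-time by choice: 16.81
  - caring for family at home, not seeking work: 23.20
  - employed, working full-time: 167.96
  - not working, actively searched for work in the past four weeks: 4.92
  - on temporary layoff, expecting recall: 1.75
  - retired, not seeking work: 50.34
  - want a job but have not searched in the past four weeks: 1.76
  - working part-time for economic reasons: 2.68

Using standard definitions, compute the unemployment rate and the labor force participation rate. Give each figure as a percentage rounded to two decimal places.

Employed = 16.81 + 167.96 + 2.68 = 187.45 million (anyone who worked, including part-time for economic reasons, counts as employed).
Unemployed = 4.92 + 1.75 = 6.67 million (jobless and actively searching, or on temporary layoff).
Labor force = 187.45 + 6.67 = 194.12 million.
Not in labor force = 18.77 + 23.20 + 50.34 + 1.76 = 94.07 million (those not working and not actively searching are outside the labor force — including those who want a job but have given up searching).
Civilian working-age population = 194.12 + 94.07 = 288.19 million.
Unemployment rate = 6.67 / 194.12 = 3.44%.
Labor force participation rate = 194.12 / 288.19 = 67.36%.

Unemployment rate ≈ 3.44%; labor force participation rate ≈ 67.36%.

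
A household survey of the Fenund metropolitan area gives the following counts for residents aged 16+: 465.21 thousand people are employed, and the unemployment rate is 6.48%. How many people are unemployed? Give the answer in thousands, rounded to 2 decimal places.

About 32.23 thousand are unemployed.

Let U be the number unemployed. The labor force is E + U, and U/(E+U) = 0.0648.
So U = 0.0648 × 465.21 / (1 − 0.0648) = 30.1456 / 0.9352 ≈ 32.23 thousand.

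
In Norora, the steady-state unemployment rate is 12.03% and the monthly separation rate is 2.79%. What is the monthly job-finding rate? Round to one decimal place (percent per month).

Job-finding rate ≈ 20.4% per month.

From u* = s/(s+f): f = s·(1−u)/u.
f = 2.79 × (1 − 0.1203) / 0.1203 = 2.4544 / 0.1203 ≈ 20.4% per month.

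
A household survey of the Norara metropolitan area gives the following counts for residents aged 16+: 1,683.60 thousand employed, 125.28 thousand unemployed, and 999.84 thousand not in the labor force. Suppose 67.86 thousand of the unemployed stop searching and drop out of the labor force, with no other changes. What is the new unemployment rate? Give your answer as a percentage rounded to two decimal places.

New unemployment rate ≈ 3.30%.

Initially, labor force = 1,683.60 + 125.28 = 1,808.88 thousand, so u = 125.28/1,808.88 = 6.93%.
After the change, unemployed and labor force both fall by 67.86 → E = 1,683.60, U = 57.42, labor force = 1,741.02 thousand.
New unemployment rate = 57.42 / 1,741.02 = 3.30%.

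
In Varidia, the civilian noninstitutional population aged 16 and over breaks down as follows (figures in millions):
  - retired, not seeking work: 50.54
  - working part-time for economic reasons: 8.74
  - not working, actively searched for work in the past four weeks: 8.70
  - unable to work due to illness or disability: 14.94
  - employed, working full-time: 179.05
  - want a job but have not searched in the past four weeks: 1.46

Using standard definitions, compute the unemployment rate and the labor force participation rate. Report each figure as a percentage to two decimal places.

Unemployment rate ≈ 4.43%; labor force participation rate ≈ 74.59%.

Employed = 8.74 + 179.05 = 187.79 million (anyone who worked, including part-time for economic reasons, counts as employed).
Unemployed = 8.70 million.
Labor force = 187.79 + 8.70 = 196.49 million.
Not in labor force = 50.54 + 14.94 + 1.46 = 66.94 million (those not working and not actively searching are outside the labor force — including those who want a job but have given up searching).
Civilian working-age population = 196.49 + 66.94 = 263.43 million.
Unemployment rate = 8.70 / 196.49 = 4.43%.
Labor force participation rate = 196.49 / 263.43 = 74.59%.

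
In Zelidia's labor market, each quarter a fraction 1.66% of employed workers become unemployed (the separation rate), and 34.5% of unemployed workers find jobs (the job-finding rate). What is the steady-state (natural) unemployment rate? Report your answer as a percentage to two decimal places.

At steady state the flows balance: s·E = f·U, so U/(E+U) = s/(s+f).
u* = 1.66 / (1.66 + 34.5) = 1.66 / 36.16 = 4.59%.

Steady-state unemployment rate ≈ 4.59%.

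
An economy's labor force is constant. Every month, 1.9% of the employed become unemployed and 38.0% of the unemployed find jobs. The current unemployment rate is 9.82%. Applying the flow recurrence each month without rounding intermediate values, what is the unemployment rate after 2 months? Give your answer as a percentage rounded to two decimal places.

Unemployment rate after two months ≈ 6.59%.

With a fixed labor force, u_{t+1} = u_t + s·(1−u_t) − f·u_t = u_t·(1−s−f) + s.
Here 1−s−f = 0.601 and s = 0.019.
u_1 = 0.098200 × 0.601 + 0.019 = 0.078018.
u_2 = 0.078018 × 0.601 + 0.019 = 0.065889.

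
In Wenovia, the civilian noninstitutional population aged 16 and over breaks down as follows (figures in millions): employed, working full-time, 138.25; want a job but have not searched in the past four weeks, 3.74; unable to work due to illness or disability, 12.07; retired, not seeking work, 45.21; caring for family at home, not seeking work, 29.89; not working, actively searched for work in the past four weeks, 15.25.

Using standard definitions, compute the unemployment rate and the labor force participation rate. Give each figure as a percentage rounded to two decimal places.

Employed = 138.25 million.
Unemployed = 15.25 million.
Labor force = 138.25 + 15.25 = 153.50 million.
Not in labor force = 3.74 + 12.07 + 45.21 + 29.89 = 90.91 million (those not working and not actively searching are outside the labor force — including those who want a job but have given up searching).
Civilian working-age population = 153.50 + 90.91 = 244.41 million.
Unemployment rate = 15.25 / 153.50 = 9.93%.
Labor force participation rate = 153.50 / 244.41 = 62.80%.

Unemployment rate ≈ 9.93%; labor force participation rate ≈ 62.80%.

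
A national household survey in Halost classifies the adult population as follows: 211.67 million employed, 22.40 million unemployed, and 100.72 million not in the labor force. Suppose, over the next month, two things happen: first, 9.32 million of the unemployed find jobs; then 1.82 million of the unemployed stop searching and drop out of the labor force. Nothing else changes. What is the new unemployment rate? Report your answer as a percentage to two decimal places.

New unemployment rate ≈ 4.85%.

Initially, labor force = 211.67 + 22.40 = 234.07 million, so u = 22.40/234.07 = 9.57%.
After the first change, unemployed falls and employed rises by 9.32; labor force unchanged → E = 220.99, U = 13.08, labor force = 234.07 million.
After the second change, unemployed and labor force both fall by 1.82 → E = 220.99, U = 11.26, labor force = 232.25 million.
New unemployment rate = 11.26 / 232.25 = 4.85%.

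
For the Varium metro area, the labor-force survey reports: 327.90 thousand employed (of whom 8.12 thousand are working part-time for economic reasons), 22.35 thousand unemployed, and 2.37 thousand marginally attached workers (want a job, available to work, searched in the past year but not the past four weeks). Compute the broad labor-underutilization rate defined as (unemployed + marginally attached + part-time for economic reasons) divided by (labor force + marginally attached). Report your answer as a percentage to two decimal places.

Labor force = 327.90 + 22.35 = 350.25 thousand.
Numerator = 22.35 + 2.37 + 8.12 = 32.84 thousand.
Denominator = 350.25 + 2.37 = 352.62 thousand.
Broad rate = 32.84 / 352.62 = 9.31%.

Broad underutilization rate ≈ 9.31%.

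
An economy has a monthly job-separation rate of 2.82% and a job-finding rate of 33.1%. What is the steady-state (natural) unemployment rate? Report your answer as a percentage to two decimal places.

Steady-state unemployment rate ≈ 7.85%.

At steady state the flows balance: s·E = f·U, so U/(E+U) = s/(s+f).
u* = 2.82 / (2.82 + 33.1) = 2.82 / 35.92 = 7.85%.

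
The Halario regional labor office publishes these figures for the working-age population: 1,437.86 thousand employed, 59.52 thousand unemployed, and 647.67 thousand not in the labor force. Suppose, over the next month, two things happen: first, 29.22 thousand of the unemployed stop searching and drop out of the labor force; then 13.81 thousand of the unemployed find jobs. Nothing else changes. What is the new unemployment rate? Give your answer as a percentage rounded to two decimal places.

Initially, labor force = 1,437.86 + 59.52 = 1,497.38 thousand, so u = 59.52/1,497.38 = 3.97%.
After the first change, unemployed and labor force both fall by 29.22 → E = 1,437.86, U = 30.30, labor force = 1,468.16 thousand.
After the second change, unemployed falls and employed rises by 13.81; labor force unchanged → E = 1,451.67, U = 16.49, labor force = 1,468.16 thousand.
New unemployment rate = 16.49 / 1,468.16 = 1.12%.

New unemployment rate ≈ 1.12%.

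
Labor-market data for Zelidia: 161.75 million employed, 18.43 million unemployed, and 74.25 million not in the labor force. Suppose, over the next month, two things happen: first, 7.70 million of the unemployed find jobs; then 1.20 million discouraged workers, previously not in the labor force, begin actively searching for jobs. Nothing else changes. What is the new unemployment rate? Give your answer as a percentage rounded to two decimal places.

New unemployment rate ≈ 6.58%.

Initially, labor force = 161.75 + 18.43 = 180.18 million, so u = 18.43/180.18 = 10.23%.
After the first change, unemployed falls and employed rises by 7.70; labor force unchanged → E = 169.45, U = 10.73, labor force = 180.18 million.
After the second change, unemployed and labor force both rise by 1.20 → E = 169.45, U = 11.93, labor force = 181.38 million.
New unemployment rate = 11.93 / 181.38 = 6.58%.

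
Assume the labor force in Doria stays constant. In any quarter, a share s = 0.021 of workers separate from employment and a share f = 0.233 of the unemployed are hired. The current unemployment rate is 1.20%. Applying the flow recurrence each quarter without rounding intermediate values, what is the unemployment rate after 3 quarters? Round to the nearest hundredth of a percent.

Unemployment rate after three quarters ≈ 5.33%.

With a fixed labor force, u_{t+1} = u_t + s·(1−u_t) − f·u_t = u_t·(1−s−f) + s.
Here 1−s−f = 0.746 and s = 0.021.
u_1 = 0.012000 × 0.746 + 0.021 = 0.029952.
u_2 = 0.029952 × 0.746 + 0.021 = 0.043344.
u_3 = 0.043344 × 0.746 + 0.021 = 0.053335.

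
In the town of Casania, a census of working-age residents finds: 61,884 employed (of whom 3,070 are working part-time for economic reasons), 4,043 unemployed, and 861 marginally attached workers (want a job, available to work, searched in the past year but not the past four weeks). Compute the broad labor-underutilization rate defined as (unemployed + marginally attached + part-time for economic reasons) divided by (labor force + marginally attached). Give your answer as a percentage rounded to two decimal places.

Labor force = 61,884 + 4,043 = 65,927.
Numerator = 4,043 + 861 + 3,070 = 7,974.
Denominator = 65,927 + 861 = 66,788.
Broad rate = 7,974 / 66,788 = 11.94%.

Broad underutilization rate ≈ 11.94%.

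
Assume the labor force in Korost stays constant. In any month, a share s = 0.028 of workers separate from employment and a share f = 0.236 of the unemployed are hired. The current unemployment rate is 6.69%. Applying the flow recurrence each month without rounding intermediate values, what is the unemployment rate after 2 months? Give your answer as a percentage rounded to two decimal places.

Unemployment rate after two months ≈ 8.48%.

With a fixed labor force, u_{t+1} = u_t + s·(1−u_t) − f·u_t = u_t·(1−s−f) + s.
Here 1−s−f = 0.736 and s = 0.028.
u_1 = 0.066900 × 0.736 + 0.028 = 0.077238.
u_2 = 0.077238 × 0.736 + 0.028 = 0.084847.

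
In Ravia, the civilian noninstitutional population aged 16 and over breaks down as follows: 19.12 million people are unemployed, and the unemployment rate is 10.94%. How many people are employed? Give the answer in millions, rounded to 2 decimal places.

About 155.65 million are employed.

Labor force = U / u = 19.12 / 0.1094 ≈ 174.77 million.
Employed = labor force − unemployed = 174.77 − 19.12 = 155.65 million.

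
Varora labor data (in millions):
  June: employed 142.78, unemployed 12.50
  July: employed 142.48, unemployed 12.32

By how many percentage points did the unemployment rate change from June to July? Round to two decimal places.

June: labor force = 142.78 + 12.50 = 155.28; u = 12.50/155.28 = 8.05%.
July: labor force = 142.48 + 12.32 = 154.80; u = 12.32/154.80 = 7.96%.
Change = 7.96% − 8.05% = −0.09 pp.

The unemployment rate changed by −0.09 percentage points.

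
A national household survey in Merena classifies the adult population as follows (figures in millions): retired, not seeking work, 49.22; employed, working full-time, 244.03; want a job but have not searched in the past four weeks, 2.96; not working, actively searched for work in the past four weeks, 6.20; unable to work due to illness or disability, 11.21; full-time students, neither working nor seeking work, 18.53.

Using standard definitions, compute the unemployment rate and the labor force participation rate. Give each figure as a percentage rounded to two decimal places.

Employed = 244.03 million.
Unemployed = 6.20 million.
Labor force = 244.03 + 6.20 = 250.23 million.
Not in labor force = 49.22 + 2.96 + 11.21 + 18.53 = 81.92 million (those not working and not actively searching are outside the labor force — including those who want a job but have given up searching).
Civilian working-age population = 250.23 + 81.92 = 332.15 million.
Unemployment rate = 6.20 / 250.23 = 2.48%.
Labor force participation rate = 250.23 / 332.15 = 75.34%.

Unemployment rate ≈ 2.48%; labor force participation rate ≈ 75.34%.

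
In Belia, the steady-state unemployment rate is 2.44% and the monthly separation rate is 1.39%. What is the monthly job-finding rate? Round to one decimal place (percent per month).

From u* = s/(s+f): f = s·(1−u)/u.
f = 1.39 × (1 − 0.0244) / 0.0244 = 1.3561 / 0.0244 ≈ 55.6% per month.

Job-finding rate ≈ 55.6% per month.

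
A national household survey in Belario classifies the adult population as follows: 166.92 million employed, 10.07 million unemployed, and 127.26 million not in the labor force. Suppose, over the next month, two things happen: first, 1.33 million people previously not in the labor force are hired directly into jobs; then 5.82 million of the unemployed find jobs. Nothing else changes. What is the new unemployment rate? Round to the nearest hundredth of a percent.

Initially, labor force = 166.92 + 10.07 = 176.99 million, so u = 10.07/176.99 = 5.69%.
After the first change, employed and labor force both rise by 1.33; unemployed unchanged → E = 168.25, U = 10.07, labor force = 178.32 million.
After the second change, unemployed falls and employed rises by 5.82; labor force unchanged → E = 174.07, U = 4.25, labor force = 178.32 million.
New unemployment rate = 4.25 / 178.32 = 2.38%.

New unemployment rate ≈ 2.38%.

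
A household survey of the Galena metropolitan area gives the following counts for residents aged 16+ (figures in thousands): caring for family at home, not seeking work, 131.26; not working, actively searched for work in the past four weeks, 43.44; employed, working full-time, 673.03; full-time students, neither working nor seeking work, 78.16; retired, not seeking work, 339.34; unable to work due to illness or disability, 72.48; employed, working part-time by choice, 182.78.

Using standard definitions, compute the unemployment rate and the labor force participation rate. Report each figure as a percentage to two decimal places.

Employed = 673.03 + 182.78 = 855.81 thousand.
Unemployed = 43.44 thousand.
Labor force = 855.81 + 43.44 = 899.25 thousand.
Not in labor force = 131.26 + 78.16 + 339.34 + 72.48 = 621.24 thousand (those not working and not actively searching are outside the labor force).
Civilian working-age population = 899.25 + 621.24 = 1,520.49 thousand.
Unemployment rate = 43.44 / 899.25 = 4.83%.
Labor force participation rate = 899.25 / 1,520.49 = 59.14%.

Unemployment rate ≈ 4.83%; labor force participation rate ≈ 59.14%.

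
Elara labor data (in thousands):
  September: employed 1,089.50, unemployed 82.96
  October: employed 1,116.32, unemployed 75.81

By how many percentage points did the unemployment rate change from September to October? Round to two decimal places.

The unemployment rate changed by −0.72 percentage points.

September: labor force = 1,089.50 + 82.96 = 1,172.46; u = 82.96/1,172.46 = 7.08%.
October: labor force = 1,116.32 + 75.81 = 1,192.13; u = 75.81/1,192.13 = 6.36%.
Change = 6.36% − 7.08% = −0.72 pp.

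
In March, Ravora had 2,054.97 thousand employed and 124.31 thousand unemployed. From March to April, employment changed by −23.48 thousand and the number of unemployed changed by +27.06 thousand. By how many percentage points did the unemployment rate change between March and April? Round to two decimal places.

The unemployment rate changed by +1.23 percentage points.

March: labor force = 2,054.97 + 124.31 = 2,179.28; u = 124.31/2,179.28 = 5.70%.
April: labor force = 2,031.49 + 151.37 = 2,182.86; u = 151.37/2,182.86 = 6.93%.
Change = 6.93% − 5.70% = +1.23 pp.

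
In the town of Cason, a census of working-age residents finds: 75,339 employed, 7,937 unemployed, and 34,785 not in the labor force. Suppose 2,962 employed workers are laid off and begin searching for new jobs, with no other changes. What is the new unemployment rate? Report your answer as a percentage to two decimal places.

Initially, labor force = 75,339 + 7,937 = 83,276, so u = 7,937/83,276 = 9.53%.
After the change, employed falls and unemployed rises by 2,962; labor force unchanged → E = 72,377, U = 10,899, labor force = 83,276.
New unemployment rate = 10,899 / 83,276 = 13.09%.

New unemployment rate ≈ 13.09%.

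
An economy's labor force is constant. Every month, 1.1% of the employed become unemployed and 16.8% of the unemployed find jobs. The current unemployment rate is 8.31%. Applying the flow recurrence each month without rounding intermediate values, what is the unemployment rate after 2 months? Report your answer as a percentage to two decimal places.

With a fixed labor force, u_{t+1} = u_t + s·(1−u_t) − f·u_t = u_t·(1−s−f) + s.
Here 1−s−f = 0.821 and s = 0.011.
u_1 = 0.083100 × 0.821 + 0.011 = 0.079225.
u_2 = 0.079225 × 0.821 + 0.011 = 0.076044.

Unemployment rate after two months ≈ 7.60%.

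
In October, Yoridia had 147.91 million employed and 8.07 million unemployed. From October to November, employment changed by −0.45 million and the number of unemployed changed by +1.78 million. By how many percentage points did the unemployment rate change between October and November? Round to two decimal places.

The unemployment rate changed by +1.09 percentage points.

October: labor force = 147.91 + 8.07 = 155.98; u = 8.07/155.98 = 5.17%.
November: labor force = 147.46 + 9.85 = 157.31; u = 9.85/157.31 = 6.26%.
Change = 6.26% − 5.17% = +1.09 pp.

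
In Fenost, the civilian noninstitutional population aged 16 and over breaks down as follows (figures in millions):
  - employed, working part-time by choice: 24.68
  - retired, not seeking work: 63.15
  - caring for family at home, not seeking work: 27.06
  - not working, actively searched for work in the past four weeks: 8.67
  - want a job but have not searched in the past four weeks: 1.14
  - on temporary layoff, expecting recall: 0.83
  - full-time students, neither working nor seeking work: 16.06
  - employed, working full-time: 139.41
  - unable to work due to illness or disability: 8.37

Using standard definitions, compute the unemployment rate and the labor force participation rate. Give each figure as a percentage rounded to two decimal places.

Unemployment rate ≈ 5.47%; labor force participation rate ≈ 59.99%.

Employed = 24.68 + 139.41 = 164.09 million.
Unemployed = 8.67 + 0.83 = 9.50 million (jobless and actively searching, or on temporary layoff).
Labor force = 164.09 + 9.50 = 173.59 million.
Not in labor force = 63.15 + 27.06 + 1.14 + 16.06 + 8.37 = 115.78 million (those not working and not actively searching are outside the labor force — including those who want a job but have given up searching).
Civilian working-age population = 173.59 + 115.78 = 289.37 million.
Unemployment rate = 9.50 / 173.59 = 5.47%.
Labor force participation rate = 173.59 / 289.37 = 59.99%.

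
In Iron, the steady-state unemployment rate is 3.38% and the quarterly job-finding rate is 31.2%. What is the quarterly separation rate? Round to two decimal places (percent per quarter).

From u* = s/(s+f): s = u·f/(1−u).
s = 0.0338 × 31.2 / (1 − 0.0338) = 1.0546 / 0.9662 ≈ 1.09% per quarter.

Separation rate ≈ 1.09% per quarter.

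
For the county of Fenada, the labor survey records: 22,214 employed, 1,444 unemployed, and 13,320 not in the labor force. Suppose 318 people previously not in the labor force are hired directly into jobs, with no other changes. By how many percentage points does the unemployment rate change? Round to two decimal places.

The unemployment rate changes by −0.08 percentage points.

Initially, labor force = 22,214 + 1,444 = 23,658, so u = 1,444/23,658 = 6.10%.
After the change, employed and labor force both rise by 318; unemployed unchanged → E = 22,532, U = 1,444, labor force = 23,976.
New unemployment rate = 1,444 / 23,976 = 6.02%.
Change = 6.02% − 6.10% = −0.08 percentage points.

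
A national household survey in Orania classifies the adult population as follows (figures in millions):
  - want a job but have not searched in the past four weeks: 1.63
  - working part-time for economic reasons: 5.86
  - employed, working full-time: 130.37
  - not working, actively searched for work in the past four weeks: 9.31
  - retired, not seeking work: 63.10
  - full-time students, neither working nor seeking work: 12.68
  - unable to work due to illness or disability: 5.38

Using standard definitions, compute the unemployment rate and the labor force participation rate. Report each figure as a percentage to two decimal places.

Employed = 5.86 + 130.37 = 136.23 million (anyone who worked, including part-time for economic reasons, counts as employed).
Unemployed = 9.31 million.
Labor force = 136.23 + 9.31 = 145.54 million.
Not in labor force = 1.63 + 63.10 + 12.68 + 5.38 = 82.79 million (those not working and not actively searching are outside the labor force — including those who want a job but have given up searching).
Civilian working-age population = 145.54 + 82.79 = 228.33 million.
Unemployment rate = 9.31 / 145.54 = 6.40%.
Labor force participation rate = 145.54 / 228.33 = 63.74%.

Unemployment rate ≈ 6.40%; labor force participation rate ≈ 63.74%.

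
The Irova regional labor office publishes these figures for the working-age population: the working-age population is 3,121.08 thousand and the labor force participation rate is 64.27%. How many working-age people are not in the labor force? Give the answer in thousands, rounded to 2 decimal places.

Share not in the labor force = 1 − 0.6427 = 0.3573.
Not in labor force = 0.3573 × 3,121.08 ≈ 1,115.16 thousand.

About 1,115.16 thousand are not in the labor force.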